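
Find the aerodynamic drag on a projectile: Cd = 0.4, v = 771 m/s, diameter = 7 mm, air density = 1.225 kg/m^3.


A = pi*(d/2)^2 = pi*(7/2000)^2 = 3.84845e-05 m^2
Fd = 0.5*Cd*rho*A*v^2 = 0.5*0.4*1.225*3.84845e-05*771^2 = 5.605 N

5.605 N


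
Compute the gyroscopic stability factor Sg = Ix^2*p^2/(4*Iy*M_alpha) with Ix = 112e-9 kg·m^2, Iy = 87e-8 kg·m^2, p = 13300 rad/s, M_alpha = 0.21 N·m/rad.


Sg = Ix^2 * p^2 / (4 * Iy * M_alpha) = (112e-9)^2 * 13300^2 / (4 * 87e-8 * 0.21) = 3.036

3.036


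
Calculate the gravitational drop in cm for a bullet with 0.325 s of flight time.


drop = 0.5*g*t^2 = 0.5*9.81*0.325^2 = 0.518091 m ≈ 51.81 cm

51.81 cm


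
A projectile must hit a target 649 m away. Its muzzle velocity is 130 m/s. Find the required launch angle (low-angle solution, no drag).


sin(2*theta) = R*g/v0^2 = 649*9.81/130^2 = 0.376727, theta = arcsin(0.376727)/2 = 11.07°

11.07 degrees


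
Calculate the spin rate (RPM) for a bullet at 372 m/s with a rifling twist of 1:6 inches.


twist_m = 6*0.0254 = 0.1524 m
spin = v/twist = 372/0.1524 = 2440.945 rev/s
RPM = spin*60 = 2440.945*60 ≈ 146457 RPM

146457 RPM


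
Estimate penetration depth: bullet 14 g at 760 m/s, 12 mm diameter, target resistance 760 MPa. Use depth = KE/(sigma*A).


A = pi*(d/2)^2 = pi*(12/2)^2 = 113.097 mm^2
E = 0.5*m*v^2 = 0.5*0.014*760^2 = 4043.2 J
depth = E/(sigma*A) = 4043.2 J / (760 MPa * 113.097 mm^2) = 4043.2/(760 * 113.097) m = 0.0470391 m ≈ 47.04 mm

47.04 mm


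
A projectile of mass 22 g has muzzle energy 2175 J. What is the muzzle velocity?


v = sqrt(2*E/m) = sqrt(2*2175/0.022) = 444.7 m/s

444.7 m/s


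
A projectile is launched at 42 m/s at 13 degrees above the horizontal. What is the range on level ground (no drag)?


R = v0^2 * sin(2*theta) / g = 42^2 * sin(2*13°) / 9.81 = 78.83 m

78.83 m


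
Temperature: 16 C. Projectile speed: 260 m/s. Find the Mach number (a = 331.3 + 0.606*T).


a = 331.3 + 0.606*(16) = 340.996 m/s
M = v/a = 260/340.996 = 0.7625

0.7625


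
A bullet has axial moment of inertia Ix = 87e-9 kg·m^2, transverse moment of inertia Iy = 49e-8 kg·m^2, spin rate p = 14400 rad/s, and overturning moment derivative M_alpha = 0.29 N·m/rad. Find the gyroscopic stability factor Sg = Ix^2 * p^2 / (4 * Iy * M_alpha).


Sg = Ix^2 * p^2 / (4 * Iy * M_alpha) = (87e-9)^2 * 14400^2 / (4 * 49e-8 * 0.29) = 2.761

2.761


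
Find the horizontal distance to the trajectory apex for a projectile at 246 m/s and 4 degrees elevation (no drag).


R = v0^2*sin(2*theta)/g = 246^2*sin(2*4°)/9.81 = 858.532 m
apex_dist = R/2 = 858.532/2 = 429.3 m

429.3 m


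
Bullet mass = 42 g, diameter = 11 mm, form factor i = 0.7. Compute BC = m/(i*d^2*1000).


BC = m/(i*d^2*1000) = 42/(0.7 * 11^2 * 1000) = 0.0004959

0.0004959


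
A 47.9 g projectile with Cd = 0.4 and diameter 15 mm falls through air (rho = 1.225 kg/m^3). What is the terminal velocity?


A = pi*(d/2)^2 = pi*(15/2000)^2 = 1.76715e-04 m^2
vt = sqrt(2mg/(Cd*rho*A)) = sqrt(2*0.0479*9.81/(0.4 * 1.225 * 1.76715e-04)) = 104.2 m/s

104.2 m/s


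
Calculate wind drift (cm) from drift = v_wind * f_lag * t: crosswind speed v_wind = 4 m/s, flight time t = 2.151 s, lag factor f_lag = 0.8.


drift = v_wind * lag * t = 4 * 0.8 * 2.151 = 6.8832 m ≈ 688.3 cm

688.3 cm


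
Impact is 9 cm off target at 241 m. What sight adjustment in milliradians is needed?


1 mrad subtends 1 cm per 10 m of range, so adj = error_cm / (dist_m / 10) = 9 / (241/10) = 0.3734 mrad

0.3734 mrad


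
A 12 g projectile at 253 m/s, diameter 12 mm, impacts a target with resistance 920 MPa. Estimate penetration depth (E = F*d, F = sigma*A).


A = pi*(d/2)^2 = pi*(12/2)^2 = 113.097 mm^2
E = 0.5*m*v^2 = 0.5*0.012*253^2 = 384.054 J
depth = E/(sigma*A) = 384.054 J / (920 MPa * 113.097 mm^2) = 384.054/(920 * 113.097) m = 0.00369107 m ≈ 3.691 mm

3.691 mm


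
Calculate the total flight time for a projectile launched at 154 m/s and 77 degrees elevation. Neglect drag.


T = 2*v0*sin(theta)/g = 2*154*sin(77°)/9.81 = 30.59 s

30.59 s


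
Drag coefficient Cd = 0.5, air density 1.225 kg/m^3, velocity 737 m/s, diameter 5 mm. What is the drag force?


A = pi*(d/2)^2 = pi*(5/2000)^2 = 1.96350e-05 m^2
Fd = 0.5*Cd*rho*A*v^2 = 0.5*0.5*1.225*1.96350e-05*737^2 = 3.266 N

3.266 N


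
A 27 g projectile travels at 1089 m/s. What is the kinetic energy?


E = 0.5*m*v^2 = 0.5*0.027*1089^2 = 16010 J

16010 J


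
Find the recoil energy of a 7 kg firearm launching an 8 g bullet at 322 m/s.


v_r = m_p*v_p/m_gun = 0.008*322/7 = 0.368 m/s, E_r = 0.5*m_gun*v_r^2 = 0.5*7*0.368^2 = 0.474 J

0.474 J


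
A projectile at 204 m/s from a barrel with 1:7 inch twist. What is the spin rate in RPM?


twist_m = 7*0.0254 = 0.1778 m
spin = v/twist = 204/0.1778 = 1147.357 rev/s
RPM = spin*60 = 1147.357*60 ≈ 68841 RPM

68841 RPM


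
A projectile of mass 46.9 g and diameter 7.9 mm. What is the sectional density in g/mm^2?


SD = m/d^2 = 46.9/7.9^2 = 0.7515 g/mm^2

0.7515 g/mm^2


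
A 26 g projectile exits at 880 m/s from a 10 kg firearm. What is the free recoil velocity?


v_recoil = m_p * v_p / m_gun = 0.026 * 880 / 10 = 2.288 m/s

2.288 m/s


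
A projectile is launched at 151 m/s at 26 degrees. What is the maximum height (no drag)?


H = (v0*sin(theta))^2 / (2g) = (151*sin(26°))^2 / (2*9.81) = 223.3 m

223.3 m


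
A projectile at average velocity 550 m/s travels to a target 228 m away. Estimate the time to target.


t = d/v = 228/550 = 0.4145 s

0.4145 s


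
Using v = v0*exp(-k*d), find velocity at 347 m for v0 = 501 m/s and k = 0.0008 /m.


v = v0*exp(-k*d) = 501*exp(-0.0008*347) = 379.6 m/s

379.6 m/s


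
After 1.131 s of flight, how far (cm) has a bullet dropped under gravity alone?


drop = 0.5*g*t^2 = 0.5*9.81*1.131^2 = 6.27428 m ≈ 627.4 cm

627.4 cm


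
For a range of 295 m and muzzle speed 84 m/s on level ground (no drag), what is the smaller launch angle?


sin(2*theta) = R*g/v0^2 = 295*9.81/84^2 = 0.41014, theta = arcsin(0.41014)/2 = 12.11°

12.11 degrees


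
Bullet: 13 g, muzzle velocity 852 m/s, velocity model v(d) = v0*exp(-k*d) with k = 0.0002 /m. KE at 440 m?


v = v0*exp(-k*d) = 852*exp(-0.0002*440) = 780.228 m/s
E = 0.5*m*v^2 = 0.5*0.013*780.228^2 = 3957 J

3957 J


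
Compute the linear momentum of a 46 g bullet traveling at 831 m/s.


p = m*v = 0.046*831 = 38.23 kg·m/s

38.23 kg·m/s


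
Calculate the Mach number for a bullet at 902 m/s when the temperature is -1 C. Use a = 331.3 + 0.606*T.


a = 331.3 + 0.606*(-1) = 330.694 m/s
M = v/a = 902/330.694 = 2.728

2.728


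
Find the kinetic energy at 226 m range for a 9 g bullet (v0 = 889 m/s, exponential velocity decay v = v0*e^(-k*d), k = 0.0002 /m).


v = v0*exp(-k*d) = 889*exp(-0.0002*226) = 849.712 m/s
E = 0.5*m*v^2 = 0.5*0.009*849.712^2 = 3249 J

3249 J


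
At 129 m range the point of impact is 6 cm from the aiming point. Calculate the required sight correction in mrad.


1 mrad subtends 1 cm per 10 m of range, so adj = error_cm / (dist_m / 10) = 6 / (129/10) = 0.4651 mrad

0.4651 mrad


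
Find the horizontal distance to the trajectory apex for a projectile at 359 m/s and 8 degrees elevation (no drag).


R = v0^2*sin(2*theta)/g = 359^2*sin(2*8°)/9.81 = 3621.25 m
apex_dist = R/2 = 3621.25/2 = 1811 m

1811 m


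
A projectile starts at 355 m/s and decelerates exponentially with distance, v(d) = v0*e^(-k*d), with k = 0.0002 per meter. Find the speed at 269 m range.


v = v0*exp(-k*d) = 355*exp(-0.0002*269) = 336.4 m/s

336.4 m/s


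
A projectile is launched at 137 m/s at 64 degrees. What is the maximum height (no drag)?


H = (v0*sin(theta))^2 / (2g) = (137*sin(64°))^2 / (2*9.81) = 772.8 m

772.8 m


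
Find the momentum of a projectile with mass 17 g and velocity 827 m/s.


p = m*v = 0.017*827 = 14.06 kg·m/s

14.06 kg·m/s


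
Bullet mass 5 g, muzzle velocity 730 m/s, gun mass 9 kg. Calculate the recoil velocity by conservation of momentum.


v_recoil = m_p * v_p / m_gun = 0.005 * 730 / 9 = 0.4056 m/s

0.4056 m/s


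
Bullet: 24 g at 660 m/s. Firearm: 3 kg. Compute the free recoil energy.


v_r = m_p*v_p/m_gun = 0.024*660/3 = 5.28 m/s, E_r = 0.5*m_gun*v_r^2 = 0.5*3*5.28^2 = 41.82 J

41.82 J


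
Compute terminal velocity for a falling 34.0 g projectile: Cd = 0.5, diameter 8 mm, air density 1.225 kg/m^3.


A = pi*(d/2)^2 = pi*(8/2000)^2 = 5.02655e-05 m^2
vt = sqrt(2mg/(Cd*rho*A)) = sqrt(2*0.034*9.81/(0.5 * 1.225 * 5.02655e-05)) = 147.2 m/s

147.2 m/s


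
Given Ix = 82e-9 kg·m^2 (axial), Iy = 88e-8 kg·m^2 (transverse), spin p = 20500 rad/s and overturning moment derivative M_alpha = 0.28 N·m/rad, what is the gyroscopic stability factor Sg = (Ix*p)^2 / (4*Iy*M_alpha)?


Sg = Ix^2 * p^2 / (4 * Iy * M_alpha) = (82e-9)^2 * 20500^2 / (4 * 88e-8 * 0.28) = 2.867

2.867


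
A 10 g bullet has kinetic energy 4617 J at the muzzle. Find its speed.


v = sqrt(2*E/m) = sqrt(2*4617/0.01) = 960.9 m/s

960.9 m/s


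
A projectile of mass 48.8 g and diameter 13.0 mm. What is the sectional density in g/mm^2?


SD = m/d^2 = 48.8/13.0^2 = 0.2888 g/mm^2

0.2888 g/mm^2


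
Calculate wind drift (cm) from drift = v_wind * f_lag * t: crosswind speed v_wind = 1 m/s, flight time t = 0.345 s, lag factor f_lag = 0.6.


drift = v_wind * lag * t = 1 * 0.6 * 0.345 = 0.207 m ≈ 20.7 cm

20.7 cm


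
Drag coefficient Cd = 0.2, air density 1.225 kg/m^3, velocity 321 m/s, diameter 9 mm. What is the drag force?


A = pi*(d/2)^2 = pi*(9/2000)^2 = 6.36173e-05 m^2
Fd = 0.5*Cd*rho*A*v^2 = 0.5*0.2*1.225*6.36173e-05*321^2 = 0.803 N

0.803 N


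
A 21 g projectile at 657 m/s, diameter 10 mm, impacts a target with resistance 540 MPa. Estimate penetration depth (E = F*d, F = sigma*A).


A = pi*(d/2)^2 = pi*(10/2)^2 = 78.5398 mm^2
E = 0.5*m*v^2 = 0.5*0.021*657^2 = 4532.31 J
depth = E/(sigma*A) = 4532.31 J / (540 MPa * 78.5398 mm^2) = 4532.31/(540 * 78.5398) m = 0.106865 m ≈ 106.9 mm

106.9 mm


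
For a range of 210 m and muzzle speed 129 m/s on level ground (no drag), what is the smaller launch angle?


sin(2*theta) = R*g/v0^2 = 210*9.81/129^2 = 0.123797, theta = arcsin(0.123797)/2 = 3.556°

3.556 degrees


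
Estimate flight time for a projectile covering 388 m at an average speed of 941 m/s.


t = d/v = 388/941 = 0.4123 s

0.4123 s


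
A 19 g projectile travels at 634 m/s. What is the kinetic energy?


E = 0.5*m*v^2 = 0.5*0.019*634^2 = 3819 J

3819 J


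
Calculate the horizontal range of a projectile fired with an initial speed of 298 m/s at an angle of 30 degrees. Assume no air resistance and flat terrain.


R = v0^2 * sin(2*theta) / g = 298^2 * sin(2*30°) / 9.81 = 7840 m

7840 m


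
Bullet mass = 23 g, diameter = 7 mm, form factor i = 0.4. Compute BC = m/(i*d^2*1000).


BC = m/(i*d^2*1000) = 23/(0.4 * 7^2 * 1000) = 0.001173

0.001173


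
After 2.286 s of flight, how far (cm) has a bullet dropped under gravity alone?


drop = 0.5*g*t^2 = 0.5*9.81*2.286^2 = 25.6325 m ≈ 2563 cm

2563 cm


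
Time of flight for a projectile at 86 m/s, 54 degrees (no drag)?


T = 2*v0*sin(theta)/g = 2*86*sin(54°)/9.81 = 14.18 s

14.18 s


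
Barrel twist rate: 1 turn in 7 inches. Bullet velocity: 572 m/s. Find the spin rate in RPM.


twist_m = 7*0.0254 = 0.1778 m
spin = v/twist = 572/0.1778 = 3217.098 rev/s
RPM = spin*60 = 3217.098*60 ≈ 193026 RPM

193026 RPM


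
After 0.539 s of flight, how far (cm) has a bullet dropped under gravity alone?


drop = 0.5*g*t^2 = 0.5*9.81*0.539^2 = 1.42501 m ≈ 142.5 cm

142.5 cm


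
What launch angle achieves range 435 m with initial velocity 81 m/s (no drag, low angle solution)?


sin(2*theta) = R*g/v0^2 = 435*9.81/81^2 = 0.650412, theta = arcsin(0.650412)/2 = 20.29°

20.29 degrees


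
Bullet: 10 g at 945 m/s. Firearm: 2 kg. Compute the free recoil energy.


v_r = m_p*v_p/m_gun = 0.01*945/2 = 4.725 m/s, E_r = 0.5*m_gun*v_r^2 = 0.5*2*4.725^2 = 22.33 J

22.33 J


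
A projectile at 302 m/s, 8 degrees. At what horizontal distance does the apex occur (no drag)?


R = v0^2*sin(2*theta)/g = 302^2*sin(2*8°)/9.81 = 2562.61 m
apex_dist = R/2 = 2562.61/2 = 1281 m

1281 m


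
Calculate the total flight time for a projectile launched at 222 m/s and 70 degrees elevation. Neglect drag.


T = 2*v0*sin(theta)/g = 2*222*sin(70°)/9.81 = 42.53 s

42.53 s


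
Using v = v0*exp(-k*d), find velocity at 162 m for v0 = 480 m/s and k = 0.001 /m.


v = v0*exp(-k*d) = 480*exp(-0.001*162) = 408.2 m/s

408.2 m/s


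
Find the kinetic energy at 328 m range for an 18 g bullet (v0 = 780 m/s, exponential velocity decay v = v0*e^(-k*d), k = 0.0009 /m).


v = v0*exp(-k*d) = 780*exp(-0.0009*328) = 580.619 m/s
E = 0.5*m*v^2 = 0.5*0.018*580.619^2 = 3034 J

3034 J


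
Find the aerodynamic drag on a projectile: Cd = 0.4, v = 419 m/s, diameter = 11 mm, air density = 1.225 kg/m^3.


A = pi*(d/2)^2 = pi*(11/2000)^2 = 9.50332e-05 m^2
Fd = 0.5*Cd*rho*A*v^2 = 0.5*0.4*1.225*9.50332e-05*419^2 = 4.088 N

4.088 N


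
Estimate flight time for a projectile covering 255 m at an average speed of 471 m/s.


t = d/v = 255/471 = 0.5414 s

0.5414 s


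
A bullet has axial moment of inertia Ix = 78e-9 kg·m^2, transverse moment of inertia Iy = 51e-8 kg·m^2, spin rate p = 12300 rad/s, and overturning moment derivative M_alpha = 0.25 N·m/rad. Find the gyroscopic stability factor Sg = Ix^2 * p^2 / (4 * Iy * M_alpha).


Sg = Ix^2 * p^2 / (4 * Iy * M_alpha) = (78e-9)^2 * 12300^2 / (4 * 51e-8 * 0.25) = 1.805

1.805


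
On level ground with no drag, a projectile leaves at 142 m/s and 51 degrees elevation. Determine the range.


R = v0^2 * sin(2*theta) / g = 142^2 * sin(2*51°) / 9.81 = 2011 m

2011 m


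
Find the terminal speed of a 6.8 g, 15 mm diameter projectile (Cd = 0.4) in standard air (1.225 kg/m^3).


A = pi*(d/2)^2 = pi*(15/2000)^2 = 1.76715e-04 m^2
vt = sqrt(2mg/(Cd*rho*A)) = sqrt(2*0.0068*9.81/(0.4 * 1.225 * 1.76715e-04)) = 39.25 m/s

39.25 m/s


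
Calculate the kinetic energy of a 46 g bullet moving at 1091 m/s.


E = 0.5*m*v^2 = 0.5*0.046*1091^2 = 27376 J

27376 J


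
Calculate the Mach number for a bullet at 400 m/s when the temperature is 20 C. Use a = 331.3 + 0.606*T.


a = 331.3 + 0.606*(20) = 343.42 m/s
M = v/a = 400/343.42 = 1.165

1.165


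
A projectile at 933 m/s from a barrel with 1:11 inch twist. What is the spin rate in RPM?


twist_m = 11*0.0254 = 0.2794 m
spin = v/twist = 933/0.2794 = 3339.298 rev/s
RPM = spin*60 = 3339.298*60 ≈ 200358 RPM

200358 RPM


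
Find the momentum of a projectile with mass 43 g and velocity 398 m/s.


p = m*v = 0.043*398 = 17.11 kg·m/s

17.11 kg·m/s


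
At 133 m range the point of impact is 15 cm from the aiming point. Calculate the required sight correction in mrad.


1 mrad subtends 1 cm per 10 m of range, so adj = error_cm / (dist_m / 10) = 15 / (133/10) = 1.128 mrad

1.128 mrad


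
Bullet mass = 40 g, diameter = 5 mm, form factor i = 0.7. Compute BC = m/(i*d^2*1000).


BC = m/(i*d^2*1000) = 40/(0.7 * 5^2 * 1000) = 0.002286

0.002286


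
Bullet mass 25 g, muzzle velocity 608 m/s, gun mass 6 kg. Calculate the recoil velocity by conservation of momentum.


v_recoil = m_p * v_p / m_gun = 0.025 * 608 / 6 = 2.533 m/s

2.533 m/s


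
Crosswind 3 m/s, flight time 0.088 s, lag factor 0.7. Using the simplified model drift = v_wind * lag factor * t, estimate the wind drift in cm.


drift = v_wind * lag * t = 3 * 0.7 * 0.088 = 0.1848 m ≈ 18.48 cm

18.48 cm


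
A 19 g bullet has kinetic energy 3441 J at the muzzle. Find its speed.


v = sqrt(2*E/m) = sqrt(2*3441/0.019) = 601.8 m/s

601.8 m/s


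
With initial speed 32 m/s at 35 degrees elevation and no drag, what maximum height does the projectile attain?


H = (v0*sin(theta))^2 / (2g) = (32*sin(35°))^2 / (2*9.81) = 17.17 m

17.17 m


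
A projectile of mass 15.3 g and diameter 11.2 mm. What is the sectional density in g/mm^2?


SD = m/d^2 = 15.3/11.2^2 = 0.122 g/mm^2

0.122 g/mm^2


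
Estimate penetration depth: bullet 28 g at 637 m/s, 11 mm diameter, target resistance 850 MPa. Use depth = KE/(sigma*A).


A = pi*(d/2)^2 = pi*(11/2)^2 = 95.0332 mm^2
E = 0.5*m*v^2 = 0.5*0.028*637^2 = 5680.77 J
depth = E/(sigma*A) = 5680.77 J / (850 MPa * 95.0332 mm^2) = 5680.77/(850 * 95.0332) m = 0.0703255 m ≈ 70.33 mm

70.33 mm


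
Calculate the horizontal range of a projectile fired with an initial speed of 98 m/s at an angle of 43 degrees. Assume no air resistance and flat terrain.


R = v0^2 * sin(2*theta) / g = 98^2 * sin(2*43°) / 9.81 = 976.6 m

976.6 m


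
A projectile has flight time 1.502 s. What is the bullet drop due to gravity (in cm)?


drop = 0.5*g*t^2 = 0.5*9.81*1.502^2 = 11.0657 m ≈ 1107 cm

1107 cm


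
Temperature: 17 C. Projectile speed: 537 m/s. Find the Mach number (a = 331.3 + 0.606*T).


a = 331.3 + 0.606*(17) = 341.602 m/s
M = v/a = 537/341.602 = 1.572

1.572


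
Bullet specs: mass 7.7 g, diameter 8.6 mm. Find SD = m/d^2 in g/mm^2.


SD = m/d^2 = 7.7/8.6^2 = 0.1041 g/mm^2

0.1041 g/mm^2


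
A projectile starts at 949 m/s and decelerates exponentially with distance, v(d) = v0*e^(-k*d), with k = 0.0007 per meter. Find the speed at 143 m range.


v = v0*exp(-k*d) = 949*exp(-0.0007*143) = 858.6 m/s

858.6 m/s


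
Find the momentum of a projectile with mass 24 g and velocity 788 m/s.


p = m*v = 0.024*788 = 18.91 kg·m/s

18.91 kg·m/s


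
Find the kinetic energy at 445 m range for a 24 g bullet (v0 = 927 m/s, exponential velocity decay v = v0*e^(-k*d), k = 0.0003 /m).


v = v0*exp(-k*d) = 927*exp(-0.0003*445) = 811.15 m/s
E = 0.5*m*v^2 = 0.5*0.024*811.15^2 = 7896 J

7896 J


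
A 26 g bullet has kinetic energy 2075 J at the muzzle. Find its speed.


v = sqrt(2*E/m) = sqrt(2*2075/0.026) = 399.5 m/s

399.5 m/s


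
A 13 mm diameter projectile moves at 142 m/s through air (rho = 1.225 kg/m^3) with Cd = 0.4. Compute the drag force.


A = pi*(d/2)^2 = pi*(13/2000)^2 = 1.32732e-04 m^2
Fd = 0.5*Cd*rho*A*v^2 = 0.5*0.4*1.225*1.32732e-04*142^2 = 0.6557 N

0.6557 N


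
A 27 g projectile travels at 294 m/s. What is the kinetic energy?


E = 0.5*m*v^2 = 0.5*0.027*294^2 = 1167 J

1167 J


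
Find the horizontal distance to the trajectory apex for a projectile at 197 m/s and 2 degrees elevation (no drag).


R = v0^2*sin(2*theta)/g = 197^2*sin(2*2°)/9.81 = 275.961 m
apex_dist = R/2 = 275.961/2 = 138 m

138 m


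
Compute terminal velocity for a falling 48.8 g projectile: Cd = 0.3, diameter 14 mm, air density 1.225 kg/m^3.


A = pi*(d/2)^2 = pi*(14/2000)^2 = 1.53938e-04 m^2
vt = sqrt(2mg/(Cd*rho*A)) = sqrt(2*0.0488*9.81/(0.3 * 1.225 * 1.53938e-04)) = 130.1 m/s

130.1 m/s


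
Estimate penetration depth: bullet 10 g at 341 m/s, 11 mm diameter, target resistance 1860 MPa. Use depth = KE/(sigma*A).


A = pi*(d/2)^2 = pi*(11/2)^2 = 95.0332 mm^2
E = 0.5*m*v^2 = 0.5*0.01*341^2 = 581.405 J
depth = E/(sigma*A) = 581.405 J / (1860 MPa * 95.0332 mm^2) = 581.405/(1860 * 95.0332) m = 0.0032892 m ≈ 3.289 mm

3.289 mm


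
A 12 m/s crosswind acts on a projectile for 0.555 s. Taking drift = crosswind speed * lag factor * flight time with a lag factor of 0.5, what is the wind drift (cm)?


drift = v_wind * lag * t = 12 * 0.5 * 0.555 = 3.33 m ≈ 333 cm

333 cm


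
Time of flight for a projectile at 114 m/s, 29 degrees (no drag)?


T = 2*v0*sin(theta)/g = 2*114*sin(29°)/9.81 = 11.27 s

11.27 s


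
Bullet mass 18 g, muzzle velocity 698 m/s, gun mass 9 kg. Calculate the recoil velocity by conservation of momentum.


v_recoil = m_p * v_p / m_gun = 0.018 * 698 / 9 = 1.396 m/s

1.396 m/s


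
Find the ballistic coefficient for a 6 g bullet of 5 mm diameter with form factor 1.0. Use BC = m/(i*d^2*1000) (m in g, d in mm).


BC = m/(i*d^2*1000) = 6/(1.0 * 5^2 * 1000) = 0.00024

0.00024


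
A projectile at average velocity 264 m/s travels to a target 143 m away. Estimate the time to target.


t = d/v = 143/264 = 0.5417 s

0.5417 s


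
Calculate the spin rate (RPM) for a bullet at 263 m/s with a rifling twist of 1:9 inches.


twist_m = 9*0.0254 = 0.2286 m
spin = v/twist = 263/0.2286 = 1150.481 rev/s
RPM = spin*60 = 1150.481*60 ≈ 69029 RPM

69029 RPM


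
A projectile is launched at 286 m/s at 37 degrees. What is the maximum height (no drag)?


H = (v0*sin(theta))^2 / (2g) = (286*sin(37°))^2 / (2*9.81) = 1510 m

1510 m


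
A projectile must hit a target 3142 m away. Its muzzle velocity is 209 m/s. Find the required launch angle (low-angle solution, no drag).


sin(2*theta) = R*g/v0^2 = 3142*9.81/209^2 = 0.705639, theta = arcsin(0.705639)/2 = 22.44°

22.44 degrees


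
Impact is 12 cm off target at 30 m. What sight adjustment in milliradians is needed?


1 mrad subtends 1 cm per 10 m of range, so adj = error_cm / (dist_m / 10) = 12 / (30/10) = 4 mrad

4 mrad


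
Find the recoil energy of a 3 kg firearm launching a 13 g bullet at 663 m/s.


v_r = m_p*v_p/m_gun = 0.013*663/3 = 2.873 m/s, E_r = 0.5*m_gun*v_r^2 = 0.5*3*2.873^2 = 12.38 J

12.38 J


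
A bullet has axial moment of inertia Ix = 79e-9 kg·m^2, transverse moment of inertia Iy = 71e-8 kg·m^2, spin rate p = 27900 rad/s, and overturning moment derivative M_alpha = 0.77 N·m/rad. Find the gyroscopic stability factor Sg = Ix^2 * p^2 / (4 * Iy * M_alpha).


Sg = Ix^2 * p^2 / (4 * Iy * M_alpha) = (79e-9)^2 * 27900^2 / (4 * 71e-8 * 0.77) = 2.222

2.222


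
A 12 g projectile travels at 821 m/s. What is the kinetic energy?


E = 0.5*m*v^2 = 0.5*0.012*821^2 = 4044 J

4044 J


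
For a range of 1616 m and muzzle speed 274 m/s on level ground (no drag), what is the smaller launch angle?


sin(2*theta) = R*g/v0^2 = 1616*9.81/274^2 = 0.211159, theta = arcsin(0.211159)/2 = 6.095°

6.095 degrees


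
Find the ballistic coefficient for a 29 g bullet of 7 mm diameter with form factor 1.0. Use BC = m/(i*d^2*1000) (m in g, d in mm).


BC = m/(i*d^2*1000) = 29/(1.0 * 7^2 * 1000) = 0.0005918

0.0005918


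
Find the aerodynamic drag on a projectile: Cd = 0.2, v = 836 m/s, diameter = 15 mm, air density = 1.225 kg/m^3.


A = pi*(d/2)^2 = pi*(15/2000)^2 = 1.76715e-04 m^2
Fd = 0.5*Cd*rho*A*v^2 = 0.5*0.2*1.225*1.76715e-04*836^2 = 15.13 N

15.13 N


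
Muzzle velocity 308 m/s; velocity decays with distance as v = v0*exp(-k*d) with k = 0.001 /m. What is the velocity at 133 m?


v = v0*exp(-k*d) = 308*exp(-0.001*133) = 269.6 m/s

269.6 m/s


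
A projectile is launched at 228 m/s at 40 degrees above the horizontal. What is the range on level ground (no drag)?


R = v0^2 * sin(2*theta) / g = 228^2 * sin(2*40°) / 9.81 = 5219 m

5219 m


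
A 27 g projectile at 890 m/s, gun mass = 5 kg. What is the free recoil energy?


v_r = m_p*v_p/m_gun = 0.027*890/5 = 4.806 m/s, E_r = 0.5*m_gun*v_r^2 = 0.5*5*4.806^2 = 57.74 J

57.74 J


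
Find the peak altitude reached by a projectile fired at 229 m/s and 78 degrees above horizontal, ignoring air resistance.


H = (v0*sin(theta))^2 / (2g) = (229*sin(78°))^2 / (2*9.81) = 2557 m

2557 m


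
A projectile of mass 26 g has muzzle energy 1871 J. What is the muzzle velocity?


v = sqrt(2*E/m) = sqrt(2*1871/0.026) = 379.4 m/s

379.4 m/s


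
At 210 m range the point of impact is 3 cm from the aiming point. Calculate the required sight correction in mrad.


1 mrad subtends 1 cm per 10 m of range, so adj = error_cm / (dist_m / 10) = 3 / (210/10) = 0.1429 mrad

0.1429 mrad


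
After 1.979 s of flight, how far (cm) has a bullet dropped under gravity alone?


drop = 0.5*g*t^2 = 0.5*9.81*1.979^2 = 19.2101 m ≈ 1921 cm

1921 cm


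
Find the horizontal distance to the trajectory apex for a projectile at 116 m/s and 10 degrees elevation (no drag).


R = v0^2*sin(2*theta)/g = 116^2*sin(2*10°)/9.81 = 469.136 m
apex_dist = R/2 = 469.136/2 = 234.6 m

234.6 m


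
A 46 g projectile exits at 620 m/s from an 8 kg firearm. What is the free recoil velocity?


v_recoil = m_p * v_p / m_gun = 0.046 * 620 / 8 = 3.565 m/s

3.565 m/s


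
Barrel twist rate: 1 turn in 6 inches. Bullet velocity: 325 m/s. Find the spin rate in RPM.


twist_m = 6*0.0254 = 0.1524 m
spin = v/twist = 325/0.1524 = 2132.546 rev/s
RPM = spin*60 = 2132.546*60 ≈ 127953 RPM

127953 RPM


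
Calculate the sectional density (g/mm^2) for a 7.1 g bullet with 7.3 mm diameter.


SD = m/d^2 = 7.1/7.3^2 = 0.1332 g/mm^2

0.1332 g/mm^2


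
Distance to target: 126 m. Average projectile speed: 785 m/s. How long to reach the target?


t = d/v = 126/785 = 0.1605 s

0.1605 s


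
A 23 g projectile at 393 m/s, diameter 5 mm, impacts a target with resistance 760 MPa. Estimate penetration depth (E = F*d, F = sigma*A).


A = pi*(d/2)^2 = pi*(5/2)^2 = 19.635 mm^2
E = 0.5*m*v^2 = 0.5*0.023*393^2 = 1776.16 J
depth = E/(sigma*A) = 1776.16 J / (760 MPa * 19.635 mm^2) = 1776.16/(760 * 19.635) m = 0.119025 m ≈ 119 mm

119 mm


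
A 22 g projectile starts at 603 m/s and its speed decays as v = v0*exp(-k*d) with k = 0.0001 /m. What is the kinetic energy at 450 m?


v = v0*exp(-k*d) = 603*exp(-0.0001*450) = 576.466 m/s
E = 0.5*m*v^2 = 0.5*0.022*576.466^2 = 3655 J

3655 J


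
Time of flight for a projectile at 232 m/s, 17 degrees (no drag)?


T = 2*v0*sin(theta)/g = 2*232*sin(17°)/9.81 = 13.83 s

13.83 s


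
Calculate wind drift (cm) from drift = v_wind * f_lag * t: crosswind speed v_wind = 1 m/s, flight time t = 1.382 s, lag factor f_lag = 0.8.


drift = v_wind * lag * t = 1 * 0.8 * 1.382 = 1.1056 m ≈ 110.6 cm

110.6 cm


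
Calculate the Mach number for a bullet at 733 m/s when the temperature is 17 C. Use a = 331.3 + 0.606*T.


a = 331.3 + 0.606*(17) = 341.602 m/s
M = v/a = 733/341.602 = 2.146

2.146


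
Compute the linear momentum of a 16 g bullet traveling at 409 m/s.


p = m*v = 0.016*409 = 6.544 kg·m/s

6.544 kg·m/s


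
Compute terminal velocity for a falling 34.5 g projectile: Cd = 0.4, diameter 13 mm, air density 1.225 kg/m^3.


A = pi*(d/2)^2 = pi*(13/2000)^2 = 1.32732e-04 m^2
vt = sqrt(2mg/(Cd*rho*A)) = sqrt(2*0.0345*9.81/(0.4 * 1.225 * 1.32732e-04)) = 102 m/s

102 m/s


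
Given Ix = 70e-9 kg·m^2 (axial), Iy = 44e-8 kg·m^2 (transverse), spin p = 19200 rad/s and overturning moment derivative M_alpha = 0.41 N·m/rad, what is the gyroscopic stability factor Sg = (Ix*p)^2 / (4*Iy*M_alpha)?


Sg = Ix^2 * p^2 / (4 * Iy * M_alpha) = (70e-9)^2 * 19200^2 / (4 * 44e-8 * 0.41) = 2.503

2.503


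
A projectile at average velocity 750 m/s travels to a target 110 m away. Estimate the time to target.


t = d/v = 110/750 = 0.1467 s

0.1467 s


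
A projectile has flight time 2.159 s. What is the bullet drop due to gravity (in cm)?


drop = 0.5*g*t^2 = 0.5*9.81*2.159^2 = 22.8636 m ≈ 2286 cm

2286 cm


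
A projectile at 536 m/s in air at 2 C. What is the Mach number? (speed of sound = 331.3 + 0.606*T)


a = 331.3 + 0.606*(2) = 332.512 m/s
M = v/a = 536/332.512 = 1.612

1.612


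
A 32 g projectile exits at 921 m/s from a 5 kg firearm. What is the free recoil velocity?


v_recoil = m_p * v_p / m_gun = 0.032 * 921 / 5 = 5.894 m/s

5.894 m/s


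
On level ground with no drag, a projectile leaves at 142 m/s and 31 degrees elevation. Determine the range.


R = v0^2 * sin(2*theta) / g = 142^2 * sin(2*31°) / 9.81 = 1815 m

1815 m


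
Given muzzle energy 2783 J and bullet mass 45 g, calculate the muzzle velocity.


v = sqrt(2*E/m) = sqrt(2*2783/0.045) = 351.7 m/s

351.7 m/s


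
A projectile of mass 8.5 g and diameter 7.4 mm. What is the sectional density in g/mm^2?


SD = m/d^2 = 8.5/7.4^2 = 0.1552 g/mm^2

0.1552 g/mm^2


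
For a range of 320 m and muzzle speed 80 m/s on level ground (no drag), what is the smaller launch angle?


sin(2*theta) = R*g/v0^2 = 320*9.81/80^2 = 0.4905, theta = arcsin(0.4905)/2 = 14.69°

14.69 degrees


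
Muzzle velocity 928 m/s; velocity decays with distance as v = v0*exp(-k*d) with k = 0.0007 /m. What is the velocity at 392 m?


v = v0*exp(-k*d) = 928*exp(-0.0007*392) = 705.3 m/s

705.3 m/s


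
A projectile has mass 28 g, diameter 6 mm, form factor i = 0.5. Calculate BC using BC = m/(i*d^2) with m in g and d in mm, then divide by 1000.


BC = m/(i*d^2*1000) = 28/(0.5 * 6^2 * 1000) = 0.001556

0.001556


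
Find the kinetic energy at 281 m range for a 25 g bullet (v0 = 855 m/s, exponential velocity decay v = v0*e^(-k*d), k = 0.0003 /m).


v = v0*exp(-k*d) = 855*exp(-0.0003*281) = 785.878 m/s
E = 0.5*m*v^2 = 0.5*0.025*785.878^2 = 7720 J

7720 J


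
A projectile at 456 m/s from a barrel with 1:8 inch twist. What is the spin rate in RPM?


twist_m = 8*0.0254 = 0.2032 m
spin = v/twist = 456/0.2032 = 2244.094 rev/s
RPM = spin*60 = 2244.094*60 ≈ 134646 RPM

134646 RPM


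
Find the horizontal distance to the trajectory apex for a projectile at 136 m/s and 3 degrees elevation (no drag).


R = v0^2*sin(2*theta)/g = 136^2*sin(2*3°)/9.81 = 197.08 m
apex_dist = R/2 = 197.08/2 = 98.54 m

98.54 m


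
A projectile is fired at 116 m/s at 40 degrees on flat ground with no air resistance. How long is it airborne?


T = 2*v0*sin(theta)/g = 2*116*sin(40°)/9.81 = 15.2 s

15.2 s


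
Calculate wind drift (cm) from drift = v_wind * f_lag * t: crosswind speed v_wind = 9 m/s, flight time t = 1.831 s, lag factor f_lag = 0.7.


drift = v_wind * lag * t = 9 * 0.7 * 1.831 = 11.5353 m ≈ 1154 cm

1154 cm


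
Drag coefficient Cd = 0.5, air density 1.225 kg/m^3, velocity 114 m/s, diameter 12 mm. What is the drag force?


A = pi*(d/2)^2 = pi*(12/2000)^2 = 1.13097e-04 m^2
Fd = 0.5*Cd*rho*A*v^2 = 0.5*0.5*1.225*1.13097e-04*114^2 = 0.4501 N

0.4501 N


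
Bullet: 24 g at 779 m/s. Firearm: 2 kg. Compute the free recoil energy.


v_r = m_p*v_p/m_gun = 0.024*779/2 = 9.348 m/s, E_r = 0.5*m_gun*v_r^2 = 0.5*2*9.348^2 = 87.39 J

87.39 J


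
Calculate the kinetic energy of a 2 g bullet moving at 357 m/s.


E = 0.5*m*v^2 = 0.5*0.002*357^2 = 127.4 J

127.4 J


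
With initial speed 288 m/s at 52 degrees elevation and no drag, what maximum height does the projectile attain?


H = (v0*sin(theta))^2 / (2g) = (288*sin(52°))^2 / (2*9.81) = 2625 m

2625 m


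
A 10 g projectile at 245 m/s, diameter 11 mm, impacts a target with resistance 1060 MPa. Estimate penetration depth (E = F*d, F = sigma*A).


A = pi*(d/2)^2 = pi*(11/2)^2 = 95.0332 mm^2
E = 0.5*m*v^2 = 0.5*0.01*245^2 = 300.125 J
depth = E/(sigma*A) = 300.125 J / (1060 MPa * 95.0332 mm^2) = 300.125/(1060 * 95.0332) m = 0.00297935 m ≈ 2.979 mm

2.979 mm


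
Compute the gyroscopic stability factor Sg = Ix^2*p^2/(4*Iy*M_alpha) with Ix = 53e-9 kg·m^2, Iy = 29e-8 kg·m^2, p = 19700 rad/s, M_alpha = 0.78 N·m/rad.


Sg = Ix^2 * p^2 / (4 * Iy * M_alpha) = (53e-9)^2 * 19700^2 / (4 * 29e-8 * 0.78) = 1.205

1.205


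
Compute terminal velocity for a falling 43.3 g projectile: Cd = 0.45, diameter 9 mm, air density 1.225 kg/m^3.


A = pi*(d/2)^2 = pi*(9/2000)^2 = 6.36173e-05 m^2
vt = sqrt(2mg/(Cd*rho*A)) = sqrt(2*0.0433*9.81/(0.45 * 1.225 * 6.36173e-05)) = 155.6 m/s

155.6 m/s


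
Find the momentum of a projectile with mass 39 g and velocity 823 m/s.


p = m*v = 0.039*823 = 32.1 kg·m/s

32.1 kg·m/s


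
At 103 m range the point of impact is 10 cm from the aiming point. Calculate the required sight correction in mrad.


1 mrad subtends 1 cm per 10 m of range, so adj = error_cm / (dist_m / 10) = 10 / (103/10) = 0.9709 mrad

0.9709 mrad


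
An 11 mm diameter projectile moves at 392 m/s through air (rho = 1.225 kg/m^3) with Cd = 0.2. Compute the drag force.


A = pi*(d/2)^2 = pi*(11/2000)^2 = 9.50332e-05 m^2
Fd = 0.5*Cd*rho*A*v^2 = 0.5*0.2*1.225*9.50332e-05*392^2 = 1.789 N

1.789 N


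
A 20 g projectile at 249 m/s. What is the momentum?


p = m*v = 0.02*249 = 4.98 kg·m/s

4.98 kg·m/s


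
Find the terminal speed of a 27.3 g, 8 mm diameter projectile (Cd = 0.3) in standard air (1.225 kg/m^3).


A = pi*(d/2)^2 = pi*(8/2000)^2 = 5.02655e-05 m^2
vt = sqrt(2mg/(Cd*rho*A)) = sqrt(2*0.0273*9.81/(0.3 * 1.225 * 5.02655e-05)) = 170.3 m/s

170.3 m/s


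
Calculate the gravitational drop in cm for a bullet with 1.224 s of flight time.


drop = 0.5*g*t^2 = 0.5*9.81*1.224^2 = 7.34855 m ≈ 734.9 cm

734.9 cm


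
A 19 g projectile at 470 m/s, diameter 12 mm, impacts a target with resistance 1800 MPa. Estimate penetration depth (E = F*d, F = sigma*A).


A = pi*(d/2)^2 = pi*(12/2)^2 = 113.097 mm^2
E = 0.5*m*v^2 = 0.5*0.019*470^2 = 2098.55 J
depth = E/(sigma*A) = 2098.55 J / (1800 MPa * 113.097 mm^2) = 2098.55/(1800 * 113.097) m = 0.0103085 m ≈ 10.31 mm

10.31 mm


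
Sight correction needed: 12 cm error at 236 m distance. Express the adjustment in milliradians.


1 mrad subtends 1 cm per 10 m of range, so adj = error_cm / (dist_m / 10) = 12 / (236/10) = 0.5085 mrad

0.5085 mrad


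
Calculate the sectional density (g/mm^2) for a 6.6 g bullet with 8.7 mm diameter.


SD = m/d^2 = 6.6/8.7^2 = 0.0872 g/mm^2

0.0872 g/mm^2


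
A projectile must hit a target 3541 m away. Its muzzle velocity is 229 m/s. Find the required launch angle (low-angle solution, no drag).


sin(2*theta) = R*g/v0^2 = 3541*9.81/229^2 = 0.662406, theta = arcsin(0.662406)/2 = 20.74°

20.74 degrees


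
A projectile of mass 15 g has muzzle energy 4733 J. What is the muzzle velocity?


v = sqrt(2*E/m) = sqrt(2*4733/0.015) = 794.4 m/s

794.4 m/s


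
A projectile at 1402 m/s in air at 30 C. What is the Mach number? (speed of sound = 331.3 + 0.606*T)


a = 331.3 + 0.606*(30) = 349.48 m/s
M = v/a = 1402/349.48 = 4.012

4.012


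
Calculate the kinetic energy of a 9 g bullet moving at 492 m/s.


E = 0.5*m*v^2 = 0.5*0.009*492^2 = 1089 J

1089 J


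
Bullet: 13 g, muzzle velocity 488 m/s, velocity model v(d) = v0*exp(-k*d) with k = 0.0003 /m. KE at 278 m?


v = v0*exp(-k*d) = 488*exp(-0.0003*278) = 448.952 m/s
E = 0.5*m*v^2 = 0.5*0.013*448.952^2 = 1310 J

1310 J


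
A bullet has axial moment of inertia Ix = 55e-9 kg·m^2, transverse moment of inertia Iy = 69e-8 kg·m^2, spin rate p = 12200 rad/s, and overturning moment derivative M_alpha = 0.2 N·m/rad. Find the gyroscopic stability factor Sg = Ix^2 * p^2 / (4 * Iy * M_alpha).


Sg = Ix^2 * p^2 / (4 * Iy * M_alpha) = (55e-9)^2 * 12200^2 / (4 * 69e-8 * 0.2) = 0.8157

0.8157


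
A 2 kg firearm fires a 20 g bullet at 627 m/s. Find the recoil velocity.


v_recoil = m_p * v_p / m_gun = 0.02 * 627 / 2 = 6.27 m/s

6.27 m/s


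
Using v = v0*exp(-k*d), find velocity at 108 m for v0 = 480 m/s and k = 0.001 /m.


v = v0*exp(-k*d) = 480*exp(-0.001*108) = 430.9 m/s

430.9 m/s


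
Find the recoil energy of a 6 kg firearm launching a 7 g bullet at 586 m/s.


v_r = m_p*v_p/m_gun = 0.007*586/6 = 0.683667 m/s, E_r = 0.5*m_gun*v_r^2 = 0.5*6*0.683667^2 = 1.402 J

1.402 J


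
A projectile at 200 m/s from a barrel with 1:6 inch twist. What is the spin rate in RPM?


twist_m = 6*0.0254 = 0.1524 m
spin = v/twist = 200/0.1524 = 1312.336 rev/s
RPM = spin*60 = 1312.336*60 ≈ 78740 RPM

78740 RPM


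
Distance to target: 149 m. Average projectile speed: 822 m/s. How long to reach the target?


t = d/v = 149/822 = 0.1813 s

0.1813 s


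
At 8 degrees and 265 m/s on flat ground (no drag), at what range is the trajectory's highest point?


R = v0^2*sin(2*theta)/g = 265^2*sin(2*8°)/9.81 = 1973.15 m
apex_dist = R/2 = 1973.15/2 = 986.6 m

986.6 m


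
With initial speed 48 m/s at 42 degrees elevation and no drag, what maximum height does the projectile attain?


H = (v0*sin(theta))^2 / (2g) = (48*sin(42°))^2 / (2*9.81) = 52.58 m

52.58 m


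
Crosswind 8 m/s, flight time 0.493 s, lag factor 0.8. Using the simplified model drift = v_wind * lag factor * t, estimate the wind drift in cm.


drift = v_wind * lag * t = 8 * 0.8 * 0.493 = 3.1552 m ≈ 315.5 cm

315.5 cm


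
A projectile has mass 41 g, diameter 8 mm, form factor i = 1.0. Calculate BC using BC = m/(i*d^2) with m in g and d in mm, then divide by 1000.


BC = m/(i*d^2*1000) = 41/(1.0 * 8^2 * 1000) = 0.0006406

0.0006406


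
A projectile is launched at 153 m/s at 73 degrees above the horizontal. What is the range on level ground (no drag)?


R = v0^2 * sin(2*theta) / g = 153^2 * sin(2*73°) / 9.81 = 1334 m

1334 m


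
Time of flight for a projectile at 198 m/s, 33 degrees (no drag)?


T = 2*v0*sin(theta)/g = 2*198*sin(33°)/9.81 = 21.99 s

21.99 s


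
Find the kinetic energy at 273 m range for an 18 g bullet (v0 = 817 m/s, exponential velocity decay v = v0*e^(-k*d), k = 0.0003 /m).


v = v0*exp(-k*d) = 817*exp(-0.0003*273) = 752.754 m/s
E = 0.5*m*v^2 = 0.5*0.018*752.754^2 = 5100 J

5100 J


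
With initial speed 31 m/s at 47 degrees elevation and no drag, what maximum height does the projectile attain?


H = (v0*sin(theta))^2 / (2g) = (31*sin(47°))^2 / (2*9.81) = 26.2 m

26.2 m


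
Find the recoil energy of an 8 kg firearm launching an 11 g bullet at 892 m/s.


v_r = m_p*v_p/m_gun = 0.011*892/8 = 1.2265 m/s, E_r = 0.5*m_gun*v_r^2 = 0.5*8*1.2265^2 = 6.017 J

6.017 J


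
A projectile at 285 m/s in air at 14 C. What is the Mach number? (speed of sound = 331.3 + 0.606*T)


a = 331.3 + 0.606*(14) = 339.784 m/s
M = v/a = 285/339.784 = 0.8388

0.8388


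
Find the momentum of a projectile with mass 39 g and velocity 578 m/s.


p = m*v = 0.039*578 = 22.54 kg·m/s

22.54 kg·m/s


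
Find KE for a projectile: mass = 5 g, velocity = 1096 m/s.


E = 0.5*m*v^2 = 0.5*0.005*1096^2 = 3003 J

3003 J


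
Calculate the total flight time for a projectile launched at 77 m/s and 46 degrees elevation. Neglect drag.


T = 2*v0*sin(theta)/g = 2*77*sin(46°)/9.81 = 11.29 s

11.29 s


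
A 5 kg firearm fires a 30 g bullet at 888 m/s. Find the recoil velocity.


v_recoil = m_p * v_p / m_gun = 0.03 * 888 / 5 = 5.328 m/s

5.328 m/s


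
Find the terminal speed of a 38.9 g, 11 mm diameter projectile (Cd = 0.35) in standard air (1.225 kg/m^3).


A = pi*(d/2)^2 = pi*(11/2000)^2 = 9.50332e-05 m^2
vt = sqrt(2mg/(Cd*rho*A)) = sqrt(2*0.0389*9.81/(0.35 * 1.225 * 9.50332e-05)) = 136.9 m/s

136.9 m/s


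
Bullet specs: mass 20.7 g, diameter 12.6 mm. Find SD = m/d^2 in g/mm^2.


SD = m/d^2 = 20.7/12.6^2 = 0.1304 g/mm^2

0.1304 g/mm^2


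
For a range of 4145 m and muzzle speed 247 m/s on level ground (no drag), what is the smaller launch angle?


sin(2*theta) = R*g/v0^2 = 4145*9.81/247^2 = 0.666499, theta = arcsin(0.666499)/2 = 20.9°

20.9 degrees


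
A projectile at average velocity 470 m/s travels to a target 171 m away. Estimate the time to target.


t = d/v = 171/470 = 0.3638 s

0.3638 s


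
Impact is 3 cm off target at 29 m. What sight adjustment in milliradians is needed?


1 mrad subtends 1 cm per 10 m of range, so adj = error_cm / (dist_m / 10) = 3 / (29/10) = 1.034 mrad

1.034 mrad


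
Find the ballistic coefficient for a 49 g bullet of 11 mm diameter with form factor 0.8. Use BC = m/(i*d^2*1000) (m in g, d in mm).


BC = m/(i*d^2*1000) = 49/(0.8 * 11^2 * 1000) = 0.0005062

0.0005062


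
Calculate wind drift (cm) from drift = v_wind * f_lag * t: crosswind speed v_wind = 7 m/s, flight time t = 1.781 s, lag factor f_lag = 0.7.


drift = v_wind * lag * t = 7 * 0.7 * 1.781 = 8.7269 m ≈ 872.7 cm

872.7 cm


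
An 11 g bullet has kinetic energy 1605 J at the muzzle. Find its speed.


v = sqrt(2*E/m) = sqrt(2*1605/0.011) = 540.2 m/s

540.2 m/s
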